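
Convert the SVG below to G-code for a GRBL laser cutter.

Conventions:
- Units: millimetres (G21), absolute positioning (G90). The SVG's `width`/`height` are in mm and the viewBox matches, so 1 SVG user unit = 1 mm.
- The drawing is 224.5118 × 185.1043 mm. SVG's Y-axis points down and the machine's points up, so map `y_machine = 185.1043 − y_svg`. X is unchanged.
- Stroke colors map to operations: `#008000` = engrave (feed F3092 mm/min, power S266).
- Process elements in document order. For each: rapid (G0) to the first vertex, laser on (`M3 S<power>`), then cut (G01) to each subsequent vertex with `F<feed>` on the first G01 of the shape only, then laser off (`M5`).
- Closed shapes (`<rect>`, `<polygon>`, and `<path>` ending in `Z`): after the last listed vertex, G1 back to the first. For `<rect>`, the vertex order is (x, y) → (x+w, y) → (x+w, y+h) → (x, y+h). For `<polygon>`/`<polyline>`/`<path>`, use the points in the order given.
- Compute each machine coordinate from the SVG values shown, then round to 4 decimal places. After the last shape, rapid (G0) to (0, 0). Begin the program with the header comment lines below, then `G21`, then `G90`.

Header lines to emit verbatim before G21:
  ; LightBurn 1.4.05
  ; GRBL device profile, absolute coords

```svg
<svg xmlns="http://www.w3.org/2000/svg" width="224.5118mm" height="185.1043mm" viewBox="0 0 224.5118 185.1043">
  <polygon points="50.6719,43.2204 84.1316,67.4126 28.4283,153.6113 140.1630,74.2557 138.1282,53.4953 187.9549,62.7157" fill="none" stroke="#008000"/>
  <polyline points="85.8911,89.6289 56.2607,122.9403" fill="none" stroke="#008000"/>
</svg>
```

viewBox `0 0 224.5118 185.1043` with mm width/height → 1 unit = 1 mm. Flip: y_m = 185.1043 − y_svg.

**Shape 1** — `<polygon>` closed polygon, stroke `#008000` → engrave (S266, F3092). Machine vertices: (50.6719,141.8839) → (84.1316,117.6917) → (28.4283,31.4930) → (140.1630,110.8486) → (138.1282,131.6090) → (187.9549,122.3886) → (50.6719,141.8839). Closed: final G1 returns to the first vertex.

**Shape 2** — `<polyline>` line segment, stroke `#008000` → engrave (S266, F3092). Machine vertices: (85.8911,95.4754) → (56.2607,62.1640). Open path.

; LightBurn 1.4.05
; GRBL device profile, absolute coords
G21
G90
G0 X50.6719 Y141.8839
M3 S266
G01 X84.1316 Y117.6917 F3092
G01 X28.4283 Y31.4930
G01 X140.1630 Y110.8486
G01 X138.1282 Y131.6090
G01 X187.9549 Y122.3886
G01 X50.6719 Y141.8839
M5
G0 X85.8911 Y95.4754
M3 S266
G01 X56.2607 Y62.1640 F3092
M5
G0 X0.0000 Y0.0000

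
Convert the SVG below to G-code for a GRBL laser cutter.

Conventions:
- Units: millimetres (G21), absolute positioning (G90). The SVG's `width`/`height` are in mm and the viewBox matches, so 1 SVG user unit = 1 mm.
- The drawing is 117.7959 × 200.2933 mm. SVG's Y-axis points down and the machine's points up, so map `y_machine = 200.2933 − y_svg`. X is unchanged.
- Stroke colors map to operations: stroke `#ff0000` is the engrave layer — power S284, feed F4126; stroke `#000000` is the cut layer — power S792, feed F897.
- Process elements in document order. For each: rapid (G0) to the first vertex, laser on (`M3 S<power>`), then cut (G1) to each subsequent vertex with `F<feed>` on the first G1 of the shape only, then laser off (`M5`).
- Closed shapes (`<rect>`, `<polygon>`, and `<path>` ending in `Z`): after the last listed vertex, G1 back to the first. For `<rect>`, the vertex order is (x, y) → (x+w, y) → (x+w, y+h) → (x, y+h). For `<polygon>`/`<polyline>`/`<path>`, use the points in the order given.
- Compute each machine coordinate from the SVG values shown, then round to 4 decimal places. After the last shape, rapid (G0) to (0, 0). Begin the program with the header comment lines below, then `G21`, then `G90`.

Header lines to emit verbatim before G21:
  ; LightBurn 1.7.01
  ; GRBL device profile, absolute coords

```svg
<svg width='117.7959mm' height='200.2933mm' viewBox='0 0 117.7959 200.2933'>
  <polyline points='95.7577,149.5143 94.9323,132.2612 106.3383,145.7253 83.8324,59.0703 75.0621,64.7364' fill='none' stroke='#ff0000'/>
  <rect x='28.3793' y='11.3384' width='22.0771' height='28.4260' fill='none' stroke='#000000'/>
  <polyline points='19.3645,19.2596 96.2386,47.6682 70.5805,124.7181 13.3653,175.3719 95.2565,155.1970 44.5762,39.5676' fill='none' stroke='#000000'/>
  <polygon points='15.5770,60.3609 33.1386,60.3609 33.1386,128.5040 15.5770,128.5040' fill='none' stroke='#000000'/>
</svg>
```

viewBox `0 0 117.7959 200.2933` with mm width/height → 1 unit = 1 mm. Flip: y_m = 200.2933 − y_svg.

**Shape 1** — `<polyline>` open polyline, stroke `#ff0000` → engrave (S284, F4126). Machine vertices: (95.7577,50.7790) → (94.9323,68.0321) → (106.3383,54.5680) → (83.8324,141.2230) → (75.0621,135.5569). Open path.

**Shape 2** — `<rect>` rectangle, stroke `#000000` → cut (S792, F897). Machine vertices: (28.3793,188.9549) → (50.4564,188.9549) → (50.4564,160.5289) → (28.3793,160.5289) → (28.3793,188.9549). Closed: final G1 returns to the first vertex.

**Shape 3** — `<polyline>` open polyline, stroke `#000000` → cut (S792, F897). Machine vertices: (19.3645,181.0337) → (96.2386,152.6251) → (70.5805,75.5752) → (13.3653,24.9214) → (95.2565,45.0963) → (44.5762,160.7257). Open path.

**Shape 4** — `<polygon>` rectangle, stroke `#000000` → cut (S792, F897). Machine vertices: (15.5770,139.9324) → (33.1386,139.9324) → (33.1386,71.7893) → (15.5770,71.7893) → (15.5770,139.9324). Closed: final G1 returns to the first vertex.

; LightBurn 1.7.01
; GRBL device profile, absolute coords
G21
G90
G0 X95.7577 Y50.7790
M3 S284
G1 X94.9323 Y68.0321 F4126
G1 X106.3383 Y54.5680
G1 X83.8324 Y141.2230
G1 X75.0621 Y135.5569
M5
G0 X28.3793 Y188.9549
M3 S792
G1 X50.4564 Y188.9549 F897
G1 X50.4564 Y160.5289
G1 X28.3793 Y160.5289
G1 X28.3793 Y188.9549
M5
G0 X19.3645 Y181.0337
M3 S792
G1 X96.2386 Y152.6251 F897
G1 X70.5805 Y75.5752
G1 X13.3653 Y24.9214
G1 X95.2565 Y45.0963
G1 X44.5762 Y160.7257
M5
G0 X15.5770 Y139.9324
M3 S792
G1 X33.1386 Y139.9324 F897
G1 X33.1386 Y71.7893
G1 X15.5770 Y71.7893
G1 X15.5770 Y139.9324
M5
G0 X0.0000 Y0.0000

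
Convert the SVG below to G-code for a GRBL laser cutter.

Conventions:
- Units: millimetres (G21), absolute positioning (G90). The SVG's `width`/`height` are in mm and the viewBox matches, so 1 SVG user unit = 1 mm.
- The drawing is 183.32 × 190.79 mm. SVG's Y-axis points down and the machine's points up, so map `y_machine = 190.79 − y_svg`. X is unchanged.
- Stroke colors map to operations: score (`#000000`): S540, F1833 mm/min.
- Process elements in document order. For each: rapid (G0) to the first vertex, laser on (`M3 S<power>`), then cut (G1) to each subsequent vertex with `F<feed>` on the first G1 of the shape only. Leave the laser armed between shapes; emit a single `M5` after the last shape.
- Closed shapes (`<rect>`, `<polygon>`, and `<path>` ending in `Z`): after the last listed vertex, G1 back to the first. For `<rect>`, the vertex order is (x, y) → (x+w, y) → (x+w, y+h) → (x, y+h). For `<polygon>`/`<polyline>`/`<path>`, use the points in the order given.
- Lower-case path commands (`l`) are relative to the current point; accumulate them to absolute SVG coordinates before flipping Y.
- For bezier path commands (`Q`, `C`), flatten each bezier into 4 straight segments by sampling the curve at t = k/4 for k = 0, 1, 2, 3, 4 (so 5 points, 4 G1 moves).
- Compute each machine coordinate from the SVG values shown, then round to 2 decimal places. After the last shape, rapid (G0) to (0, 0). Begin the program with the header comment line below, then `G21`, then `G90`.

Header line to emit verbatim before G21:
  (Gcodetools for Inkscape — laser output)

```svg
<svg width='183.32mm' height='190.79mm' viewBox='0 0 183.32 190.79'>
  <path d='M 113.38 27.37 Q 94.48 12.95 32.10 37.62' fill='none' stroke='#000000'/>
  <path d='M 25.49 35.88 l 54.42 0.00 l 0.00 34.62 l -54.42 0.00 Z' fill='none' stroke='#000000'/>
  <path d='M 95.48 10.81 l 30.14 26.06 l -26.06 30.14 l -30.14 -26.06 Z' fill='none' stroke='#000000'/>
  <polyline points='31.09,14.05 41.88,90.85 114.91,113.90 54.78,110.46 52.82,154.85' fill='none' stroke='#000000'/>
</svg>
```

viewBox `0 0 183.32 190.79` with mm width/height → 1 unit = 1 mm. Flip: y_m = 190.79 − y_svg.

**Shape 1** — `<path>` quadratic bezier, stroke `#000000` → score (S540, F1833). Control points (SVG): P0=(113.38,27.37), P1=(94.48,12.95), P2=(32.10,37.62); sampled at t=k/4. Machine vertices: (113.38,163.42) → (101.21,168.19) → (83.61,168.07) → (60.57,163.06) → (32.10,153.17). Open path.

**Shape 2** — `<path>` rectangle, stroke `#000000` → score (S540, F1833). Machine vertices: (25.49,154.91) → (79.91,154.91) → (79.91,120.29) → (25.49,120.29) → (25.49,154.91). Closed: final G1 returns to the first vertex.

**Shape 3** — `<path>` regular polygon, stroke `#000000` → score (S540, F1833). Machine vertices: (95.48,179.98) → (125.62,153.92) → (99.56,123.78) → (69.42,149.84) → (95.48,179.98). Closed: final G1 returns to the first vertex.

**Shape 4** — `<polyline>` open polyline, stroke `#000000` → score (S540, F1833). Machine vertices: (31.09,176.74) → (41.88,99.94) → (114.91,76.89) → (54.78,80.33) → (52.82,35.94). Open path.

(Gcodetools for Inkscape — laser output)
G21
G90
G0 X113.38 Y163.42
M3 S540
G1 X101.21 Y168.19 F1833
G1 X83.61 Y168.07
G1 X60.57 Y163.06
G1 X32.10 Y153.17
G0 X25.49 Y154.91
M3 S540
G1 X79.91 Y154.91 F1833
G1 X79.91 Y120.29
G1 X25.49 Y120.29
G1 X25.49 Y154.91
G0 X95.48 Y179.98
M3 S540
G1 X125.62 Y153.92 F1833
G1 X99.56 Y123.78
G1 X69.42 Y149.84
G1 X95.48 Y179.98
G0 X31.09 Y176.74
M3 S540
G1 X41.88 Y99.94 F1833
G1 X114.91 Y76.89
G1 X54.78 Y80.33
G1 X52.82 Y35.94
M5
G0 X0.00 Y0.00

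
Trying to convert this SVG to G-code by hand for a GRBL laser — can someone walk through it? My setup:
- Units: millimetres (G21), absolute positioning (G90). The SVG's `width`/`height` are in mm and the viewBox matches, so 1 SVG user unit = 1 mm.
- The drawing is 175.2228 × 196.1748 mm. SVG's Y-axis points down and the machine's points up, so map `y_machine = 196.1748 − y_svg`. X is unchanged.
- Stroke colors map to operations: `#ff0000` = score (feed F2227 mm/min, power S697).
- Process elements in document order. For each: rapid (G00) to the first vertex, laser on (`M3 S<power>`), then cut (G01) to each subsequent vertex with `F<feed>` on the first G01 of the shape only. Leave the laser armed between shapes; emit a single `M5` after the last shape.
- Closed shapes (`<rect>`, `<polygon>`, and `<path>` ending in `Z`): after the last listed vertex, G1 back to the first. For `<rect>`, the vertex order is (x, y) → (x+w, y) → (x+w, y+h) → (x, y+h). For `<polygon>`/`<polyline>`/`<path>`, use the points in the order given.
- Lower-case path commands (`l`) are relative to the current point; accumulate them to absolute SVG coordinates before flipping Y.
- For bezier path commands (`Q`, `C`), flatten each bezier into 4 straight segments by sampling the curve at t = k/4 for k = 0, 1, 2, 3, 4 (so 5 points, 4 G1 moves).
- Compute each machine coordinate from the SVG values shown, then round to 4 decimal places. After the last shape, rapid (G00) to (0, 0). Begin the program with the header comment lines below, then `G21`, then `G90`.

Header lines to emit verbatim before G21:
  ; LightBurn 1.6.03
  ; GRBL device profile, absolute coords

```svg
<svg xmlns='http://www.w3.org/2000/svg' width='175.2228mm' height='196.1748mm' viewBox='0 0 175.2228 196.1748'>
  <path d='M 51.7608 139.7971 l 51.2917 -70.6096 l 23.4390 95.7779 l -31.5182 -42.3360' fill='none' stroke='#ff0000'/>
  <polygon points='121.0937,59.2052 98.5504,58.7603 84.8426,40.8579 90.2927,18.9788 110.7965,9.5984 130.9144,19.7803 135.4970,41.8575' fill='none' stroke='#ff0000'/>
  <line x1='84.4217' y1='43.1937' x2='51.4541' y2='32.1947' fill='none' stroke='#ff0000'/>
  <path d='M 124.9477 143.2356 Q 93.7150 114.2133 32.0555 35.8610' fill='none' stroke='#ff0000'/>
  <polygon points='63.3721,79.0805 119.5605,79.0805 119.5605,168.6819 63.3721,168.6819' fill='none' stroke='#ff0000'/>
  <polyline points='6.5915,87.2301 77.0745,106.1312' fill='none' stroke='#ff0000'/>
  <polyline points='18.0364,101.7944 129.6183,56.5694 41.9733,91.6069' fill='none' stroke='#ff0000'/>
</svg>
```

; LightBurn 1.6.03
; GRBL device profile, absolute coords
G21
G90
G00 X51.7608 Y56.3777
M3 S697
G01 X103.0525 Y126.9873 F2227
G01 X126.4915 Y31.2094
G01 X94.9733 Y73.5454
G00 X121.0937 Y136.9696
M3 S697
G01 X98.5504 Y137.4145 F2227
G01 X84.8426 Y155.3169
G01 X90.2927 Y177.1960
G01 X110.7965 Y186.5764
G01 X130.9144 Y176.3945
G01 X135.4970 Y154.3173
G01 X121.0937 Y136.9696
G00 X84.4217 Y152.9811
M3 S697
G01 X51.4541 Y163.9801 F2227
G00 X124.9477 Y52.9392
M3 S697
G01 X107.4297 Y70.5335 F2227
G01 X86.1083 Y94.2940
G01 X60.9836 Y124.2208
G01 X32.0555 Y160.3138
G00 X63.3721 Y117.0943
M3 S697
G01 X119.5605 Y117.0943 F2227
G01 X119.5605 Y27.4929
G01 X63.3721 Y27.4929
G01 X63.3721 Y117.0943
G00 X6.5915 Y108.9447
M3 S697
G01 X77.0745 Y90.0436 F2227
G00 X18.0364 Y94.3804
M3 S697
G01 X129.6183 Y139.6054 F2227
G01 X41.9733 Y104.5679
M5
G00 X0.0000 Y0.0000

Since the viewBox matches the mm dimensions, user units are millimetres directly. The only transform is the Y-flip y_m = 196.1748 − y_svg.

Shape 1 is a open polyline drawn with `<path>`. Its stroke #ff0000 means score at S697, F2227. After flipping Y the toolpath is (51.7608,56.3777) → (103.0525,126.9873) → (126.4915,31.2094) → (94.9733,73.5454).

Shape 2 is a regular polygon drawn with `<polygon>`. Its stroke #ff0000 means score at S697, F2227. After flipping Y the toolpath is (121.0937,136.9696) → (98.5504,137.4145) → (84.8426,155.3169) → (90.2927,177.1960) → (110.7965,186.5764) → (130.9144,176.3945) → (135.4970,154.3173) → (121.0937,136.9696), returning to the start.

Shape 3 is a line segment drawn with `<line>`. Its stroke #ff0000 means score at S697, F2227. After flipping Y the toolpath is (84.4217,152.9811) → (51.4541,163.9801).

Shape 4 is a quadratic bezier drawn with `<path>`. Its stroke #ff0000 means score at S697, F2227. After flipping Y the toolpath is (124.9477,52.9392) → (107.4297,70.5335) → (86.1083,94.2940) → (60.9836,124.2208) → (32.0555,160.3138).

Shape 5 is a rectangle drawn with `<polygon>`. Its stroke #ff0000 means score at S697, F2227. After flipping Y the toolpath is (63.3721,117.0943) → (119.5605,117.0943) → (119.5605,27.4929) → (63.3721,27.4929) → (63.3721,117.0943), returning to the start.

Shape 6 is a line segment drawn with `<polyline>`. Its stroke #ff0000 means score at S697, F2227. After flipping Y the toolpath is (6.5915,108.9447) → (77.0745,90.0436).

Shape 7 is a open polyline drawn with `<polyline>`. Its stroke #ff0000 means score at S697, F2227. After flipping Y the toolpath is (18.0364,94.3804) → (129.6183,139.6054) → (41.9733,104.5679).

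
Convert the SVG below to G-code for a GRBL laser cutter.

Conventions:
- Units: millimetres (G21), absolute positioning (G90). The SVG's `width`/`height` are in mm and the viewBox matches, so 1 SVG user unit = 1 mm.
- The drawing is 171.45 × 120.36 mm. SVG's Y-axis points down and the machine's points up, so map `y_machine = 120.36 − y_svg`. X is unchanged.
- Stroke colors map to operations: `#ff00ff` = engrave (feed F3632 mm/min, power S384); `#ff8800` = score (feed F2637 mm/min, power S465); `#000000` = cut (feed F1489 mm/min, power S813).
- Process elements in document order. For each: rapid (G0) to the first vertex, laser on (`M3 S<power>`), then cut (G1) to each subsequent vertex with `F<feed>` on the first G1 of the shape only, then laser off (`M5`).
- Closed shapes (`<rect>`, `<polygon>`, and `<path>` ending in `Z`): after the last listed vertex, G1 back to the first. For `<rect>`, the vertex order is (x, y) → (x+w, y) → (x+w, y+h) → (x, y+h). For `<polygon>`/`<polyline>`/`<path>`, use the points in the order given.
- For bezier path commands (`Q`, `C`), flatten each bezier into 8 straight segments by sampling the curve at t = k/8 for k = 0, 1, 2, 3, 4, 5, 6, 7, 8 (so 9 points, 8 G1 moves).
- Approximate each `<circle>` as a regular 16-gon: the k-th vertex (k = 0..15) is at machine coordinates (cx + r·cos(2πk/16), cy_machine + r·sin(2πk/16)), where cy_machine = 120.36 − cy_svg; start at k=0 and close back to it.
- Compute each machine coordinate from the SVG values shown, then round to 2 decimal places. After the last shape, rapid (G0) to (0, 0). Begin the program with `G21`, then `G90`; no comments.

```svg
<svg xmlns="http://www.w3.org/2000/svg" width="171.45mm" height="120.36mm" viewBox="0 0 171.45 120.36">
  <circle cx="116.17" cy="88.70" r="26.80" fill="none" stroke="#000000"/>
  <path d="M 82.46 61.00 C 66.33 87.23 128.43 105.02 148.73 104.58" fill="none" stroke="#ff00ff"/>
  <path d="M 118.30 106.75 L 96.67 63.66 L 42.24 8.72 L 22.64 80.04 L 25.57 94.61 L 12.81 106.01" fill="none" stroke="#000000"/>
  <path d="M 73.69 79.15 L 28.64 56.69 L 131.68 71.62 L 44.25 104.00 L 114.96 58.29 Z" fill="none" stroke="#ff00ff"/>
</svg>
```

G21
G90
G0 X142.97 Y31.66
M3 S813
G1 X140.93 Y41.92 F1489
G1 X135.12 Y50.61
G1 X126.43 Y56.42
G1 X116.17 Y58.46
G1 X105.91 Y56.42
G1 X97.22 Y50.61
G1 X91.41 Y41.92
G1 X89.37 Y31.66
G1 X91.41 Y21.40
G1 X97.22 Y12.71
G1 X105.91 Y6.90
G1 X116.17 Y4.86
G1 X126.43 Y6.90
G1 X135.12 Y12.71
G1 X140.93 Y21.40
G1 X142.97 Y31.66
M5
G0 X82.46 Y59.36
M3 S384
G1 X79.84 Y49.94 F3632
G1 X83.16 Y41.42
G1 X90.99 Y33.93
G1 X101.93 Y27.57
G1 X114.59 Y22.46
G1 X127.54 Y18.72
G1 X139.39 Y16.45
G1 X148.73 Y15.78
M5
G0 X118.30 Y13.61
M3 S813
G1 X96.67 Y56.70 F1489
G1 X42.24 Y111.64
G1 X22.64 Y40.32
G1 X25.57 Y25.75
G1 X12.81 Y14.35
M5
G0 X73.69 Y41.21
M3 S384
G1 X28.64 Y63.67 F3632
G1 X131.68 Y48.74
G1 X44.25 Y16.36
G1 X114.96 Y62.07
G1 X73.69 Y41.21
M5
G0 X0.00 Y0.00

Since the viewBox matches the mm dimensions, user units are millimetres directly. The only transform is the Y-flip y_m = 120.36 − y_svg.

Shape 1 is a circle drawn with `<circle>`. Its stroke #000000 means cut at S813, F1489. After flipping Y the toolpath is (142.97,31.66) → (140.93,41.92) → (135.12,50.61) → (126.43,56.42) → (116.17,58.46) → (105.91,56.42) → (97.22,50.61) → (91.41,41.92) → (89.37,31.66) → (91.41,21.40) → (97.22,12.71) → (105.91,6.90) → (116.17,4.86) → (126.43,6.90) → (135.12,12.71) → (140.93,21.40) → (142.97,31.66), returning to the start.

Shape 2 is a cubic bezier drawn with `<path>`. Its stroke #ff00ff means engrave at S384, F3632. After flipping Y the toolpath is (82.46,59.36) → (79.84,49.94) → (83.16,41.42) → (90.99,33.93) → (101.93,27.57) → (114.59,22.46) → (127.54,18.72) → (139.39,16.45) → (148.73,15.78).

Shape 3 is a open polyline drawn with `<path>`. Its stroke #000000 means cut at S813, F1489. After flipping Y the toolpath is (118.30,13.61) → (96.67,56.70) → (42.24,111.64) → (22.64,40.32) → (25.57,25.75) → (12.81,14.35).

Shape 4 is a closed polygon drawn with `<path>`. Its stroke #ff00ff means engrave at S384, F3632. After flipping Y the toolpath is (73.69,41.21) → (28.64,63.67) → (131.68,48.74) → (44.25,16.36) → (114.96,62.07) → (73.69,41.21), returning to the start.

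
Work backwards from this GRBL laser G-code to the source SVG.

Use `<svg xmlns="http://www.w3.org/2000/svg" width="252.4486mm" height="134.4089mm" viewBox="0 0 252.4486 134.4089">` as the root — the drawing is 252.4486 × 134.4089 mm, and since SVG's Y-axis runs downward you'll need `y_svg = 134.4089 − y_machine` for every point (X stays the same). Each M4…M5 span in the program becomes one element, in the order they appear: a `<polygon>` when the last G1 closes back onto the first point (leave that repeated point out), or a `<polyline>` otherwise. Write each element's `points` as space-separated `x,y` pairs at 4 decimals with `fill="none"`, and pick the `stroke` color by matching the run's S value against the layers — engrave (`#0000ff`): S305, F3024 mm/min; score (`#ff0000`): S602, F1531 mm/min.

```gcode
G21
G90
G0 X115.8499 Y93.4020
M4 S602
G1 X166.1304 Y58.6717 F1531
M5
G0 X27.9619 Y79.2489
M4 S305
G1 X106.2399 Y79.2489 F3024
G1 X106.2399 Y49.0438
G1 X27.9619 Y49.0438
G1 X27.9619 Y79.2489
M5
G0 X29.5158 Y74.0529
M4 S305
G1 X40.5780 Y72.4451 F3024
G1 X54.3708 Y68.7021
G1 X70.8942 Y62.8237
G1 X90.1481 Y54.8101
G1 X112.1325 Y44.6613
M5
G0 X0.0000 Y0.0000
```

<svg xmlns="http://www.w3.org/2000/svg" width="252.4486mm" height="134.4089mm" viewBox="0 0 252.4486 134.4089">
  <polyline points="115.8499,41.0069 166.1304,75.7372" fill="none" stroke="#ff0000"/>
  <polygon points="27.9619,55.1600 106.2399,55.1600 106.2399,85.3651 27.9619,85.3651" fill="none" stroke="#0000ff"/>
  <polyline points="29.5158,60.3560 40.5780,61.9638 54.3708,65.7068 70.8942,71.5852 90.1481,79.5988 112.1325,89.7476" fill="none" stroke="#0000ff"/>
</svg>

Each laser-on run becomes one SVG element. Flip Y back into SVG space with y_svg = 134.4089 − y_machine.

Run 1: power S602 maps to stroke `#ff0000` (score). The run is open, so emit a `<polyline>` with points (Y-flipped): 115.8499,41.0069 166.1304,75.7372.

Run 2: S305 ⇒ engrave layer `#0000ff`. The run returns to its start, so emit a `<polygon>` with points (Y-flipped): 27.9619,55.1600 106.2399,55.1600 106.2399,85.3651 27.9619,85.3651.

Run 3: the run's S305 means `#0000ff` (engrave). The run is open, so emit a `<polyline>` with points (Y-flipped): 29.5158,60.3560 40.5780,61.9638 54.3708,65.7068 70.8942,71.5852 90.1481,79.5988 112.1325,89.7476.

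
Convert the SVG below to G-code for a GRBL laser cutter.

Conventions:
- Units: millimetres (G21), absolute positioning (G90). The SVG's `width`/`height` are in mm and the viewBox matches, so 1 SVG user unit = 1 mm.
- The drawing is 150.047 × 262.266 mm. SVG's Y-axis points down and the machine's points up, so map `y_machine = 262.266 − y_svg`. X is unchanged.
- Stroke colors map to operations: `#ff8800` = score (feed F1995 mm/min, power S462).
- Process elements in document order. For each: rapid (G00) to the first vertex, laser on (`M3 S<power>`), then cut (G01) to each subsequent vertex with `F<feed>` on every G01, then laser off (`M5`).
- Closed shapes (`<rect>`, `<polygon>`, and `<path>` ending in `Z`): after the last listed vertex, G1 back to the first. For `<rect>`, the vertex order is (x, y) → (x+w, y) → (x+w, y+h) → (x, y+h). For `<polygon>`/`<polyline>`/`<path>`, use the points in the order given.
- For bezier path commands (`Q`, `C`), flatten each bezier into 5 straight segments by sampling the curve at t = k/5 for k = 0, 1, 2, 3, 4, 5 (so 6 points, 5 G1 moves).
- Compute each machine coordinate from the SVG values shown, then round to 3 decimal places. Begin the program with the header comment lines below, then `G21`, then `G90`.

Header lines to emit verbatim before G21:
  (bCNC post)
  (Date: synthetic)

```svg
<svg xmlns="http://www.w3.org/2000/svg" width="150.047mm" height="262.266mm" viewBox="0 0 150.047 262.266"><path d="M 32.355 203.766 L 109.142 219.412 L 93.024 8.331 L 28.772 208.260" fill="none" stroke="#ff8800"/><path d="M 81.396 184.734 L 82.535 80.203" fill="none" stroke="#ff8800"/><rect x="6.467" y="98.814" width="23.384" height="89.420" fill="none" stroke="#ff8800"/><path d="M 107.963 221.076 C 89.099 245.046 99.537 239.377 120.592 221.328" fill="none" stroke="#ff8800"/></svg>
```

(bCNC post)
(Date: synthetic)
G21
G90
G00 X32.355 Y58.500
M3 S462
G01 X109.142 Y42.854 F1995
G01 X93.024 Y253.935 F1995
G01 X28.772 Y54.006 F1995
M5
G00 X81.396 Y77.532
M3 S462
G01 X82.535 Y182.063 F1995
M5
G00 X6.467 Y163.452
M3 S462
G01 X29.851 Y163.452 F1995
G01 X29.851 Y74.032 F1995
G01 X6.467 Y74.032 F1995
G01 X6.467 Y163.452 F1995
M5
G00 X107.963 Y41.190
M3 S462
G01 X100.011 Y30.227 F1995
G01 X98.195 Y25.548 F1995
G01 X101.618 Y26.326 F1995
G01 X109.383 Y31.732 F1995
G01 X120.592 Y40.938 F1995
M5

viewBox `0 0 150.047 262.266` with mm width/height → 1 unit = 1 mm. Flip: y_m = 262.266 − y_svg.

**Shape 1** — `<path>` open polyline, stroke `#ff8800` → score (S462, F1995). Machine vertices: (32.355,58.500) → (109.142,42.854) → (93.024,253.935) → (28.772,54.006). Open path.

**Shape 2** — `<path>` line segment, stroke `#ff8800` → score (S462, F1995). Machine vertices: (81.396,77.532) → (82.535,182.063). Open path.

**Shape 3** — `<rect>` rectangle, stroke `#ff8800` → score (S462, F1995). Machine vertices: (6.467,163.452) → (29.851,163.452) → (29.851,74.032) → (6.467,74.032) → (6.467,163.452). Closed: final G1 returns to the first vertex.

**Shape 4** — `<path>` cubic bezier, stroke `#ff8800` → score (S462, F1995). Control points (SVG): P0=(107.963,221.076), P1=(89.099,245.046), P2=(99.537,239.377), P3=(120.592,221.328); sampled at t=k/5. Machine vertices: (107.963,41.190) → (100.011,30.227) → (98.195,25.548) → (101.618,26.326) → (109.383,31.732) → (120.592,40.938). Open path.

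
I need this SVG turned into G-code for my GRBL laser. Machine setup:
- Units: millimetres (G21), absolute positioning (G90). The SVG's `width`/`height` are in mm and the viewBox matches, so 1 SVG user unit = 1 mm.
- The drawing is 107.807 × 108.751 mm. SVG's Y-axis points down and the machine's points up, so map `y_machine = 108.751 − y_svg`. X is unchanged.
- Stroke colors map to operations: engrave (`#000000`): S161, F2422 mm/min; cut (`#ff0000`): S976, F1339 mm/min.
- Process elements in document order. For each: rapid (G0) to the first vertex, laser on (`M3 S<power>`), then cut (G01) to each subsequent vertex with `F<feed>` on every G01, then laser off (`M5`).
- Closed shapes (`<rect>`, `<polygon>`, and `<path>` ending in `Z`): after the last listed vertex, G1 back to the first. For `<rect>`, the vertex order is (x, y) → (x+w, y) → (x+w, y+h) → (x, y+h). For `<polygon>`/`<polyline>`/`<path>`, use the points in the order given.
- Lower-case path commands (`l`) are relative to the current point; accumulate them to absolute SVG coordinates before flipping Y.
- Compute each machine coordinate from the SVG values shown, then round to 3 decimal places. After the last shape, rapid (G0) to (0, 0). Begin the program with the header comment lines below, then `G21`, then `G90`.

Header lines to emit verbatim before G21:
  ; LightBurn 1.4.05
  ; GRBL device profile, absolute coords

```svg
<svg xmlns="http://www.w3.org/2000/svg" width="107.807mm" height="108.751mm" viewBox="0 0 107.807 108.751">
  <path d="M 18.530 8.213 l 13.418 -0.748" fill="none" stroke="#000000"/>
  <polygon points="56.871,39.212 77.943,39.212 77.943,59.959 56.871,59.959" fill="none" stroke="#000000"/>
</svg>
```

; LightBurn 1.4.05
; GRBL device profile, absolute coords
G21
G90
G0 X18.530 Y100.538
M3 S161
G01 X31.948 Y101.286 F2422
M5
G0 X56.871 Y69.539
M3 S161
G01 X77.943 Y69.539 F2422
G01 X77.943 Y48.792 F2422
G01 X56.871 Y48.792 F2422
G01 X56.871 Y69.539 F2422
M5
G0 X0.000 Y0.000

viewBox `0 0 107.807 108.751` with mm width/height → 1 unit = 1 mm. Flip: y_m = 108.751 − y_svg.

**Shape 1** — `<path>` line segment, stroke `#000000` → engrave (S161, F2422). Machine vertices: (18.530,100.538) → (31.948,101.286). Open path.

**Shape 2** — `<polygon>` rectangle, stroke `#000000` → engrave (S161, F2422). Machine vertices: (56.871,69.539) → (77.943,69.539) → (77.943,48.792) → (56.871,48.792) → (56.871,69.539). Closed: final G1 returns to the first vertex.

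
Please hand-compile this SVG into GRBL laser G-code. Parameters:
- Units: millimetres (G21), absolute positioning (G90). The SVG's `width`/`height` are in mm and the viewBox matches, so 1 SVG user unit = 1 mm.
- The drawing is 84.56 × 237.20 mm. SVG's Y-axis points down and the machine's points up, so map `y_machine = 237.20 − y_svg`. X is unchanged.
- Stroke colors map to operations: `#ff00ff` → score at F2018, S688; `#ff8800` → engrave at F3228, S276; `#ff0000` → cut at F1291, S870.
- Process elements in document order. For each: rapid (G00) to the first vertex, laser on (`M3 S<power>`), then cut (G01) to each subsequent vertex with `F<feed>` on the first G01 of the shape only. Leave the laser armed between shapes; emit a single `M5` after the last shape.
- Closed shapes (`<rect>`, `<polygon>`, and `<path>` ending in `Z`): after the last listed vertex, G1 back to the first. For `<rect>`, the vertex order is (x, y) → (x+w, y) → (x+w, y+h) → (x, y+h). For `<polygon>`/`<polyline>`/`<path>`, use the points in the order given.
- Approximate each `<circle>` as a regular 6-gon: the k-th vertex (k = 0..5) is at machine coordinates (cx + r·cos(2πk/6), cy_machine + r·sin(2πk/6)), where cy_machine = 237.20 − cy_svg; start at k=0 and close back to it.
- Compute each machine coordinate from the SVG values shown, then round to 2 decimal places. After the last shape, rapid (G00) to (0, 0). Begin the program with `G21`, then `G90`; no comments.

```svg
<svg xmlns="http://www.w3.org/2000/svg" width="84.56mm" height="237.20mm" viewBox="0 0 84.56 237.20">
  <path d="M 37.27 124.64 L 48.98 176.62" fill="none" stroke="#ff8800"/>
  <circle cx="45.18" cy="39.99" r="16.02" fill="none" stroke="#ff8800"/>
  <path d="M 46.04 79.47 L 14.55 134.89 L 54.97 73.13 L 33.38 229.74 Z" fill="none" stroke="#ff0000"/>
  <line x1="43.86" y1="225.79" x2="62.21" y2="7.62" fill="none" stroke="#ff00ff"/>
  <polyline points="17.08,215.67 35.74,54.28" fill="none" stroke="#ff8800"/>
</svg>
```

G21
G90
G00 X37.27 Y112.56
M3 S276
G01 X48.98 Y60.58 F3228
G00 X61.20 Y197.21
M3 S276
G01 X53.19 Y211.08 F3228
G01 X37.17 Y211.08
G01 X29.16 Y197.21
G01 X37.17 Y183.34
G01 X53.19 Y183.34
G01 X61.20 Y197.21
G00 X46.04 Y157.73
M3 S870
G01 X14.55 Y102.31 F1291
G01 X54.97 Y164.07
G01 X33.38 Y7.46
G01 X46.04 Y157.73
G00 X43.86 Y11.41
M3 S688
G01 X62.21 Y229.58 F2018
G00 X17.08 Y21.53
M3 S276
G01 X35.74 Y182.92 F3228
M5
G00 X0.00 Y0.00

viewBox `0 0 84.56 237.20` with mm width/height → 1 unit = 1 mm. Flip: y_m = 237.20 − y_svg.

**Shape 1** — `<path>` line segment, stroke `#ff8800` → engrave (S276, F3228). Machine vertices: (37.27,112.56) → (48.98,60.58). Open path.

**Shape 2** — `<circle>` circle, stroke `#ff8800` → engrave (S276, F3228). Machine vertices: (61.20,197.21) → (53.19,211.08) → (37.17,211.08) → (29.16,197.21) → (37.17,183.34) → (53.19,183.34) → (61.20,197.21). Closed: final G1 returns to the first vertex.

**Shape 3** — `<path>` closed polygon, stroke `#ff0000` → cut (S870, F1291). Machine vertices: (46.04,157.73) → (14.55,102.31) → (54.97,164.07) → (33.38,7.46) → (46.04,157.73). Closed: final G1 returns to the first vertex.

**Shape 4** — `<line>` line segment, stroke `#ff00ff` → score (S688, F2018). Machine vertices: (43.86,11.41) → (62.21,229.58). Open path.

**Shape 5** — `<polyline>` line segment, stroke `#ff8800` → engrave (S276, F3228). Machine vertices: (17.08,21.53) → (35.74,182.92). Open path.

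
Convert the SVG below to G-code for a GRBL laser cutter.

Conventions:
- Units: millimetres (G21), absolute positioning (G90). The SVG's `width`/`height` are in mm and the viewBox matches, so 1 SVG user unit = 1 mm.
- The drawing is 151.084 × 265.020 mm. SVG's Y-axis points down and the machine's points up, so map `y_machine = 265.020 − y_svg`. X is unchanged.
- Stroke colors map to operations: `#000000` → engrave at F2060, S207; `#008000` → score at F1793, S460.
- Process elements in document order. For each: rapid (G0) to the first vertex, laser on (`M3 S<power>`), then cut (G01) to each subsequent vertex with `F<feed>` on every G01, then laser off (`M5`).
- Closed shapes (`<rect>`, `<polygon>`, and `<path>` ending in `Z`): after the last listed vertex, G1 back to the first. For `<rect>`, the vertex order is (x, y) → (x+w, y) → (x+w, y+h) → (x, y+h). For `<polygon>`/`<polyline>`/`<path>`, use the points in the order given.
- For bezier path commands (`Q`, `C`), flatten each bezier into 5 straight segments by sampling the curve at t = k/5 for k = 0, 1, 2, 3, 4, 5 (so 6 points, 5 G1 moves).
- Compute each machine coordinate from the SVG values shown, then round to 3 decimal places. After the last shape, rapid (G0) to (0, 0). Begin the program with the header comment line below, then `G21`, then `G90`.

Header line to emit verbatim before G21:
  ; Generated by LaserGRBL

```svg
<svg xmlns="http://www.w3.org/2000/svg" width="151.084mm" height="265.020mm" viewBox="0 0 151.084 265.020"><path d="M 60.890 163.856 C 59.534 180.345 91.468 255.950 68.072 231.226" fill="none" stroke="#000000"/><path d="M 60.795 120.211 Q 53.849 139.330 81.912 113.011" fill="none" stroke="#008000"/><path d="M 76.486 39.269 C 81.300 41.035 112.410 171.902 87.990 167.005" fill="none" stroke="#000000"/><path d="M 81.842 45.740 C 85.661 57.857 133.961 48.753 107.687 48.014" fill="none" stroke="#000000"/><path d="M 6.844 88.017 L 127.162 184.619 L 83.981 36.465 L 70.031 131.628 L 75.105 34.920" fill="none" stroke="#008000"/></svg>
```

1 u = 1 mm; y_m = 265.020 − y.

[1] `<path>` cubic bezier, #000000→engrave S207 F2060: (60.890,101.164) → (63.362,85.452) → (69.570,63.206) → (75.260,42.079) → (76.179,29.724) → (68.072,33.794)

[2] `<path>` quadratic bezier, #008000→score S460 F1793: (60.795,144.809) → (59.417,138.979) → (60.840,136.784) → (65.063,138.224) → (72.087,143.299) → (81.912,152.009)

[3] `<path>` cubic bezier, #000000→engrave S207 F2060: (76.486,225.751) → (81.875,211.318) → (89.648,178.615) → (95.876,140.354) → (96.633,109.250) → (87.990,98.015)

[4] `<path>` cubic bezier, #000000→engrave S207 F2060: (81.842,219.280) → (88.519,214.320) → (100.156,213.032) → (111.040,213.998) → (115.455,215.795) → (107.687,217.006)

[5] `<path>` open polyline, #008000→score S460 F1793: (6.844,177.003) → (127.162,80.401) → (83.981,228.555) → (70.031,133.392) → (75.105,230.100)

; Generated by LaserGRBL
G21
G90
G0 X60.890 Y101.164
M3 S207
G01 X63.362 Y85.452 F2060
G01 X69.570 Y63.206 F2060
G01 X75.260 Y42.079 F2060
G01 X76.179 Y29.724 F2060
G01 X68.072 Y33.794 F2060
M5
G0 X60.795 Y144.809
M3 S460
G01 X59.417 Y138.979 F1793
G01 X60.840 Y136.784 F1793
G01 X65.063 Y138.224 F1793
G01 X72.087 Y143.299 F1793
G01 X81.912 Y152.009 F1793
M5
G0 X76.486 Y225.751
M3 S207
G01 X81.875 Y211.318 F2060
G01 X89.648 Y178.615 F2060
G01 X95.876 Y140.354 F2060
G01 X96.633 Y109.250 F2060
G01 X87.990 Y98.015 F2060
M5
G0 X81.842 Y219.280
M3 S207
G01 X88.519 Y214.320 F2060
G01 X100.156 Y213.032 F2060
G01 X111.040 Y213.998 F2060
G01 X115.455 Y215.795 F2060
G01 X107.687 Y217.006 F2060
M5
G0 X6.844 Y177.003
M3 S460
G01 X127.162 Y80.401 F1793
G01 X83.981 Y228.555 F1793
G01 X70.031 Y133.392 F1793
G01 X75.105 Y230.100 F1793
M5
G0 X0.000 Y0.000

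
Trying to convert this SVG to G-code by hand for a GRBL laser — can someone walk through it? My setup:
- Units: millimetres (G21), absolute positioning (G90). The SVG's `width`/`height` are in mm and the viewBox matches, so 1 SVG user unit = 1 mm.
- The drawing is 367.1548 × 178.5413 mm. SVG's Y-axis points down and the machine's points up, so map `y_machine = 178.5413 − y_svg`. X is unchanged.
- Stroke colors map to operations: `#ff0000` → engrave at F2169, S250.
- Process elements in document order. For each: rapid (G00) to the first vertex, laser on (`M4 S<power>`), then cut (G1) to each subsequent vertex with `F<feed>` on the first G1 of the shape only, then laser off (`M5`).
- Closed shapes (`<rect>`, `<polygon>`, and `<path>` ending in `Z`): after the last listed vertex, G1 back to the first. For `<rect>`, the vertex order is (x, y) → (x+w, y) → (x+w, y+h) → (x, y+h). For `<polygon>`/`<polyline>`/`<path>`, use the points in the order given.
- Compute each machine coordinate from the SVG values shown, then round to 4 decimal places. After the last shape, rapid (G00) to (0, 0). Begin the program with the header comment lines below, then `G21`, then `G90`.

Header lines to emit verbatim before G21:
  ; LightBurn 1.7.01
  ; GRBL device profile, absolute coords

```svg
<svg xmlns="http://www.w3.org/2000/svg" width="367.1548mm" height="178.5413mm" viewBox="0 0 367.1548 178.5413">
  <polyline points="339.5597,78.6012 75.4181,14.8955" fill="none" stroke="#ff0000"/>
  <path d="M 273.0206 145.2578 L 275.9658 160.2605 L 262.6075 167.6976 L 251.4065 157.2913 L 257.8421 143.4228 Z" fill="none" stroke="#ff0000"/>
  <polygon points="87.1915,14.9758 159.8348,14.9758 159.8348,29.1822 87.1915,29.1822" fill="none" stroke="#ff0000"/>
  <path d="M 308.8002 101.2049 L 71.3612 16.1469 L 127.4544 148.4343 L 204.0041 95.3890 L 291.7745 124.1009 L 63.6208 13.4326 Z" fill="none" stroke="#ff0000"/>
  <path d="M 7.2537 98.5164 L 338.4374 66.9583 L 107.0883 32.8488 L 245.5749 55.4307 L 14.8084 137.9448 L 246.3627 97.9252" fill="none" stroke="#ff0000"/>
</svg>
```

; LightBurn 1.7.01
; GRBL device profile, absolute coords
G21
G90
G00 X339.5597 Y99.9401
M4 S250
G1 X75.4181 Y163.6458 F2169
M5
G00 X273.0206 Y33.2835
M4 S250
G1 X275.9658 Y18.2808 F2169
G1 X262.6075 Y10.8437
G1 X251.4065 Y21.2500
G1 X257.8421 Y35.1185
G1 X273.0206 Y33.2835
M5
G00 X87.1915 Y163.5655
M4 S250
G1 X159.8348 Y163.5655 F2169
G1 X159.8348 Y149.3591
G1 X87.1915 Y149.3591
G1 X87.1915 Y163.5655
M5
G00 X308.8002 Y77.3364
M4 S250
G1 X71.3612 Y162.3944 F2169
G1 X127.4544 Y30.1070
G1 X204.0041 Y83.1523
G1 X291.7745 Y54.4404
G1 X63.6208 Y165.1087
G1 X308.8002 Y77.3364
M5
G00 X7.2537 Y80.0249
M4 S250
G1 X338.4374 Y111.5830 F2169
G1 X107.0883 Y145.6925
G1 X245.5749 Y123.1106
G1 X14.8084 Y40.5965
G1 X246.3627 Y80.6161
M5
G00 X0.0000 Y0.0000

Since the viewBox matches the mm dimensions, user units are millimetres directly. The only transform is the Y-flip y_m = 178.5413 − y_svg.

Shape 1 is a line segment drawn with `<polyline>`. Its stroke #ff0000 means engrave at S250, F2169. After flipping Y the toolpath is (339.5597,99.9401) → (75.4181,163.6458).

Shape 2 is a regular polygon drawn with `<path>`. Its stroke #ff0000 means engrave at S250, F2169. After flipping Y the toolpath is (273.0206,33.2835) → (275.9658,18.2808) → (262.6075,10.8437) → (251.4065,21.2500) → (257.8421,35.1185) → (273.0206,33.2835), returning to the start.

Shape 3 is a rectangle drawn with `<polygon>`. Its stroke #ff0000 means engrave at S250, F2169. After flipping Y the toolpath is (87.1915,163.5655) → (159.8348,163.5655) → (159.8348,149.3591) → (87.1915,149.3591) → (87.1915,163.5655), returning to the start.

Shape 4 is a closed polygon drawn with `<path>`. Its stroke #ff0000 means engrave at S250, F2169. After flipping Y the toolpath is (308.8002,77.3364) → (71.3612,162.3944) → (127.4544,30.1070) → (204.0041,83.1523) → (291.7745,54.4404) → (63.6208,165.1087) → (308.8002,77.3364), returning to the start.

Shape 5 is a open polyline drawn with `<path>`. Its stroke #ff0000 means engrave at S250, F2169. After flipping Y the toolpath is (7.2537,80.0249) → (338.4374,111.5830) → (107.0883,145.6925) → (245.5749,123.1106) → (14.8084,40.5965) → (246.3627,80.6161).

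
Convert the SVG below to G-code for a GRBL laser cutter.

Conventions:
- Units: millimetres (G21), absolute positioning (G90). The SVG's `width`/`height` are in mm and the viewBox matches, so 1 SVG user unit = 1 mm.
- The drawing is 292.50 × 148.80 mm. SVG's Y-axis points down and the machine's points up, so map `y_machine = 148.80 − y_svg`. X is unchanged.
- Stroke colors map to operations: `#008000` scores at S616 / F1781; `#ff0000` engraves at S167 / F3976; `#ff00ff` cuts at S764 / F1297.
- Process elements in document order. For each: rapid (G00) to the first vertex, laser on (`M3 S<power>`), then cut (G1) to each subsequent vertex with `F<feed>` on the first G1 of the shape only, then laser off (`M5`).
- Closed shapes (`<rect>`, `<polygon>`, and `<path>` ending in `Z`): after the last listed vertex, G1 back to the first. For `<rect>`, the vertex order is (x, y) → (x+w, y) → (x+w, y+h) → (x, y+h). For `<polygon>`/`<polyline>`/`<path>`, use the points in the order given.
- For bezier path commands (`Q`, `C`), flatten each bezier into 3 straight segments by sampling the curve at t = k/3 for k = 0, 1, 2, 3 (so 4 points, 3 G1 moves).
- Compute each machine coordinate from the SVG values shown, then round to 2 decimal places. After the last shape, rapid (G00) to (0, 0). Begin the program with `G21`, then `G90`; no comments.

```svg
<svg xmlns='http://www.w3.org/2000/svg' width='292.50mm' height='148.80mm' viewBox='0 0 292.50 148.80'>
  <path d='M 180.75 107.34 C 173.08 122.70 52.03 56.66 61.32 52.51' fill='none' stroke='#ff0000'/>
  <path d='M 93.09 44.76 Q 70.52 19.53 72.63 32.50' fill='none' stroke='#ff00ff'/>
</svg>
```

1 u = 1 mm; y_m = 148.80 − y.

[1] `<path>` cubic bezier, #ff0000→engrave S167 F3976: (180.75,41.46) → (144.31,47.93) → (86.45,76.82) → (61.32,96.29)

[2] `<path>` quadratic bezier, #ff00ff→cut S764 F1297: (93.09,104.04) → (80.79,116.62) → (73.97,120.70) → (72.63,116.30)

G21
G90
G00 X180.75 Y41.46
M3 S167
G1 X144.31 Y47.93 F3976
G1 X86.45 Y76.82
G1 X61.32 Y96.29
M5
G00 X93.09 Y104.04
M3 S764
G1 X80.79 Y116.62 F1297
G1 X73.97 Y120.70
G1 X72.63 Y116.30
M5
G00 X0.00 Y0.00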